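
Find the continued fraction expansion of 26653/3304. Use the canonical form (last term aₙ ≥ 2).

[8; 14, 1, 19, 11]

26653 = 8·3304 + 221
3304 = 14·221 + 210
221 = 1·210 + 11
210 = 19·11 + 1
11 = 11·1 + 0  (stop)
So 26653/3304 = [8; 14, 1, 19, 11].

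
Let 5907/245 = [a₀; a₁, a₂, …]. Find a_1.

9

5907 = 24·245 + 27   →  a_0 = 24
245 = 9·27 + 2   →  a_1 = 9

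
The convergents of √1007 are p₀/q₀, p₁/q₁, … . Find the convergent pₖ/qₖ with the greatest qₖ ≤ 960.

30337/956

√1007 = [31; 1, 2, 1, 2, 1, 62, …] (period length 6).
Convergents:
  p_0/q_0 = 31/1
  p_1/q_1 = 32/1
  p_2/q_2 = 95/3
  p_3/q_3 = 127/4
  p_4/q_4 = 349/11
  p_5/q_5 = 476/15
  p_6/q_6 = 29861/941
  p_7/q_7 = 30337/956
  p_8/q_8 = 90535/2853
q_7 = 956 ≤ 960 < 2853 = q_8, so the answer is 30337/956.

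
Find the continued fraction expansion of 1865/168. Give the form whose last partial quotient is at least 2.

[11; 9, 1, 7, 2]

1865 = 11*168 + 17
168 = 9*17 + 15
17 = 1*15 + 2
15 = 7*2 + 1
2 = 2*1 + 0  (stop)
So 1865/168 = [11; 9, 1, 7, 2].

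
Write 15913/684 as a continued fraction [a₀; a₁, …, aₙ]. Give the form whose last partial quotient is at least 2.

[23; 3, 1, 3, 1, 1, 9, 2]

15913 = 23·684 + 181
684 = 3·181 + 141
181 = 1·141 + 40
141 = 3·40 + 21
40 = 1·21 + 19
21 = 1·19 + 2
19 = 9·2 + 1
2 = 2·1 + 0  (stop)
So 15913/684 = [23; 3, 1, 3, 1, 1, 9, 2].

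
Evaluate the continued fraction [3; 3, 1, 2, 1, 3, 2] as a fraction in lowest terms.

Using pₖ = aₖpₖ₋₁ + pₖ₋₂ and qₖ = aₖqₖ₋₁ + qₖ₋₂:
  k=0: a=3, p=3, q=1
  k=1: a=3, p=10, q=3
  k=2: a=1, p=13, q=4
  k=3: a=2, p=36, q=11
  k=4: a=1, p=49, q=15
  k=5: a=3, p=183, q=56
  k=6: a=2, p=415, q=127

415/127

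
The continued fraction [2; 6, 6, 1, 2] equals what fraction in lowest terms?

266/123

Fold from the inside: start with 2/1.
  1 + 1/2 = 3/2
  6 + 2/3 = 20/3
  6 + 3/20 = 123/20
  2 + 20/123 = 266/123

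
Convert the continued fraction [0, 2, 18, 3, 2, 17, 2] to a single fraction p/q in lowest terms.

Using pₖ = aₖpₖ₋₁ + pₖ₋₂ and qₖ = aₖqₖ₋₁ + qₖ₋₂:
  k=0: a=0, p=0, q=1
  k=1: a=2, p=1, q=2
  k=2: a=18, p=18, q=37
  k=3: a=3, p=55, q=113
  k=4: a=2, p=128, q=263
  k=5: a=17, p=2231, q=4584
  k=6: a=2, p=4590, q=9431

4590/9431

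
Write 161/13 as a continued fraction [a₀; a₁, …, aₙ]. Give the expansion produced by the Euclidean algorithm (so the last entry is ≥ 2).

[12; 2, 1, 1, 2]

161 = 12×13 + 5
13 = 2×5 + 3
5 = 1×3 + 2
3 = 1×2 + 1
2 = 2×1 + 0  (stop)
So 161/13 = [12; 2, 1, 1, 2].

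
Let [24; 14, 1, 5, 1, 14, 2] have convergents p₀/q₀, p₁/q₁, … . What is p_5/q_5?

37184/1545

Using pₖ = aₖpₖ₋₁ + pₖ₋₂, qₖ = aₖqₖ₋₁ + qₖ₋₂ (with p₋₁=1, p₋₂=0, q₋₁=0, q₋₂=1):
  k=0: a=24, p=24, q=1
  k=1: a=14, p=337, q=14
  k=2: a=1, p=361, q=15
  k=3: a=5, p=2142, q=89
  k=4: a=1, p=2503, q=104
  k=5: a=14, p=37184, q=1545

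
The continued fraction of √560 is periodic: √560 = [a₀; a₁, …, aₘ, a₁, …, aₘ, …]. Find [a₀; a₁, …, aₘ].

[23; 1, 1, 1, 46]

a₀ = ⌊√560⌋ = 23.
With m₀=0, d₀=1 and mₖ₊₁ = dₖaₖ − mₖ, dₖ₊₁ = (n − mₖ₊₁²)/dₖ, aₖ₊₁ = ⌊(a₀+mₖ₊₁)/dₖ₊₁⌋:
  k=1: m=23, d=31, a=1
  k=2: m=8, d=16, a=1
  k=3: m=8, d=31, a=1
  k=4: m=23, d=1, a=46
d=1 and a=2a₀=46 at k=4, so the next step gives (m, d) = (23, 31) again — its k=1 value — and the period has length 4.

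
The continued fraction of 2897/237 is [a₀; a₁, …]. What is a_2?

2

2897 = 12·237 + 53   →  a_0 = 12
237 = 4·53 + 25   →  a_1 = 4
53 = 2·25 + 3   →  a_2 = 2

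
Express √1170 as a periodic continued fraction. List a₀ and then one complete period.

a₀ = ⌊√1170⌋ = 34.
With m₀=0, d₀=1 and mₖ₊₁ = dₖaₖ − mₖ, dₖ₊₁ = (n − mₖ₊₁²)/dₖ, aₖ₊₁ = ⌊(a₀+mₖ₊₁)/dₖ₊₁⌋:
  k=1: m=34, d=14, a=4
  k=2: m=22, d=49, a=1
  k=3: m=27, d=9, a=6
  k=4: m=27, d=49, a=1
  k=5: m=22, d=14, a=4
  k=6: m=34, d=1, a=68
d=1 and a=2a₀=68 at k=6, so the next step gives (m, d) = (34, 14) again — its k=1 value — and the period has length 6.

[34; 4, 1, 6, 1, 4, 68]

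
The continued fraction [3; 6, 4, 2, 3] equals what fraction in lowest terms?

610/193

Using pₖ = aₖpₖ₋₁ + pₖ₋₂ and qₖ = aₖqₖ₋₁ + qₖ₋₂:
  k=0: a=3, p=3, q=1
  k=1: a=6, p=19, q=6
  k=2: a=4, p=79, q=25
  k=3: a=2, p=177, q=56
  k=4: a=3, p=610, q=193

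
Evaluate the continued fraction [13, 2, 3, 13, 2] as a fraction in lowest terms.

2592/193

Fold from the inside: start with 2/1.
  13 + 1/2 = 27/2
  3 + 2/27 = 83/27
  2 + 27/83 = 193/83
  13 + 83/193 = 2592/193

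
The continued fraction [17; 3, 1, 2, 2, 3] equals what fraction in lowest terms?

1537/89

Fold from the inside: start with 3/1.
  2 + 1/3 = 7/3
  2 + 3/7 = 17/7
  1 + 7/17 = 24/17
  3 + 17/24 = 89/24
  17 + 24/89 = 1537/89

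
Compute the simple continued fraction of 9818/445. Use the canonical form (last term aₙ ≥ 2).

[22; 15, 1, 8, 3]

9818 = 22*445 + 28
445 = 15*28 + 25
28 = 1*25 + 3
25 = 8*3 + 1
3 = 3*1 + 0  (stop)
So 9818/445 = [22; 15, 1, 8, 3].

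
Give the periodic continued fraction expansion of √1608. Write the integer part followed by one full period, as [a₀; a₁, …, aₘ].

[40; 10, 80]

a₀ = ⌊√1608⌋ = 40.
With m₀=0, d₀=1 and mₖ₊₁ = dₖaₖ − mₖ, dₖ₊₁ = (n − mₖ₊₁²)/dₖ, aₖ₊₁ = ⌊(a₀+mₖ₊₁)/dₖ₊₁⌋:
  k=1: m=40, d=8, a=10
  k=2: m=40, d=1, a=80
d=1 and a=2a₀=80 at k=2, so the next step gives (m, d) = (40, 8) again — its k=1 value — and the period has length 2.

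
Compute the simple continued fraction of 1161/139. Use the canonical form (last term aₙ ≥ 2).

[8; 2, 1, 5, 8]

1161 = 8·139 + 49
139 = 2·49 + 41
49 = 1·41 + 8
41 = 5·8 + 1
8 = 8·1 + 0  (stop)
So 1161/139 = [8; 2, 1, 5, 8].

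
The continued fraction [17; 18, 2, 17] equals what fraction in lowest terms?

11034/647

Using pₖ = aₖpₖ₋₁ + pₖ₋₂ and qₖ = aₖqₖ₋₁ + qₖ₋₂:
  k=0: a=17, p=17, q=1
  k=1: a=18, p=307, q=18
  k=2: a=2, p=631, q=37
  k=3: a=17, p=11034, q=647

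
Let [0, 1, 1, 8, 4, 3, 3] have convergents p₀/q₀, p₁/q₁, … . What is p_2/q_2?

Using pₖ = aₖpₖ₋₁ + pₖ₋₂, qₖ = aₖqₖ₋₁ + qₖ₋₂ (with p₋₁=1, p₋₂=0, q₋₁=0, q₋₂=1):
  k=0: a=0, p=0, q=1
  k=1: a=1, p=1, q=1
  k=2: a=1, p=1, q=2

1/2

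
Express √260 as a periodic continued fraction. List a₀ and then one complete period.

a₀ = ⌊√260⌋ = 16.
With m₀=0, d₀=1 and mₖ₊₁ = dₖaₖ − mₖ, dₖ₊₁ = (n − mₖ₊₁²)/dₖ, aₖ₊₁ = ⌊(a₀+mₖ₊₁)/dₖ₊₁⌋:
  k=1: m=16, d=4, a=8
  k=2: m=16, d=1, a=32
d=1 and a=2a₀=32 at k=2, so the next step gives (m, d) = (16, 4) again — its k=1 value — and the period has length 2.

[16; 8, 32]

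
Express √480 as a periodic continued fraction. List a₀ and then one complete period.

a₀ = ⌊√480⌋ = 21.
With m₀=0, d₀=1 and mₖ₊₁ = dₖaₖ − mₖ, dₖ₊₁ = (n − mₖ₊₁²)/dₖ, aₖ₊₁ = ⌊(a₀+mₖ₊₁)/dₖ₊₁⌋:
  k=1: m=21, d=39, a=1
  k=2: m=18, d=4, a=9
  k=3: m=18, d=39, a=1
  k=4: m=21, d=1, a=42
d=1 and a=2a₀=42 at k=4, so the next step gives (m, d) = (21, 39) again — its k=1 value — and the period has length 4.

[21; 1, 9, 1, 42]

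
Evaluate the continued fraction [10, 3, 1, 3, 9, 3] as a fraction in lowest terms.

4435/432

Using pₖ = aₖpₖ₋₁ + pₖ₋₂ and qₖ = aₖqₖ₋₁ + qₖ₋₂:
  k=0: a=10, p=10, q=1
  k=1: a=3, p=31, q=3
  k=2: a=1, p=41, q=4
  k=3: a=3, p=154, q=15
  k=4: a=9, p=1427, q=139
  k=5: a=3, p=4435, q=432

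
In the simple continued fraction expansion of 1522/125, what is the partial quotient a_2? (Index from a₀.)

1522 = 12·125 + 22   →  a_0 = 12
125 = 5·22 + 15   →  a_1 = 5
22 = 1·15 + 7   →  a_2 = 1

1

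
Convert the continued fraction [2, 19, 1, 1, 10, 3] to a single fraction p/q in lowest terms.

2603/1269

Using pₖ = aₖpₖ₋₁ + pₖ₋₂ and qₖ = aₖqₖ₋₁ + qₖ₋₂:
  k=0: a=2, p=2, q=1
  k=1: a=19, p=39, q=19
  k=2: a=1, p=41, q=20
  k=3: a=1, p=80, q=39
  k=4: a=10, p=841, q=410
  k=5: a=3, p=2603, q=1269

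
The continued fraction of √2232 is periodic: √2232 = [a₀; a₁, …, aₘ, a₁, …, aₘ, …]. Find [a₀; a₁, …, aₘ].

[47; 4, 10, 4, 94]

a₀ = ⌊√2232⌋ = 47.
With m₀=0, d₀=1 and mₖ₊₁ = dₖaₖ − mₖ, dₖ₊₁ = (n − mₖ₊₁²)/dₖ, aₖ₊₁ = ⌊(a₀+mₖ₊₁)/dₖ₊₁⌋:
  k=1: m=47, d=23, a=4
  k=2: m=45, d=9, a=10
  k=3: m=45, d=23, a=4
  k=4: m=47, d=1, a=94
d=1 and a=2a₀=94 at k=4, so the next step gives (m, d) = (47, 23) again — its k=1 value — and the period has length 4.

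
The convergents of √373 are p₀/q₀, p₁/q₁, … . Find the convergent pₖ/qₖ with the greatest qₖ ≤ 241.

√373 = [19; 3, 5, 5, 3, 38, …] (period length 5).
Convergents:
  p_0/q_0 = 19/1
  p_1/q_1 = 58/3
  p_2/q_2 = 309/16
  p_3/q_3 = 1603/83
  p_4/q_4 = 5118/265
q_3 = 83 ≤ 241 < 265 = q_4, so the answer is 1603/83.

1603/83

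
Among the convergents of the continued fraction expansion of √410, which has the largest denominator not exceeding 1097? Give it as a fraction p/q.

13121/648

√410 = [20; 4, 40, …] (period length 2).
Convergents:
  p_0/q_0 = 20/1
  p_1/q_1 = 81/4
  p_2/q_2 = 3260/161
  p_3/q_3 = 13121/648
  p_4/q_4 = 528100/26081
q_3 = 648 ≤ 1097 < 26081 = q_4, so the answer is 13121/648.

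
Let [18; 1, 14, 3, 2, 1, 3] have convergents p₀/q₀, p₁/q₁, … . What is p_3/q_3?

871/46

Using pₖ = aₖpₖ₋₁ + pₖ₋₂, qₖ = aₖqₖ₋₁ + qₖ₋₂ (with p₋₁=1, p₋₂=0, q₋₁=0, q₋₂=1):
  k=0: a=18, p=18, q=1
  k=1: a=1, p=19, q=1
  k=2: a=14, p=284, q=15
  k=3: a=3, p=871, q=46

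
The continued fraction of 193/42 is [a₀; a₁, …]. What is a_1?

1

193 = 4·42 + 25   →  a_0 = 4
42 = 1·25 + 17   →  a_1 = 1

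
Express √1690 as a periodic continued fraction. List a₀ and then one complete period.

[41; 9, 8, 9, 82]

a₀ = ⌊√1690⌋ = 41.
With m₀=0, d₀=1 and mₖ₊₁ = dₖaₖ − mₖ, dₖ₊₁ = (n − mₖ₊₁²)/dₖ, aₖ₊₁ = ⌊(a₀+mₖ₊₁)/dₖ₊₁⌋:
  k=1: m=41, d=9, a=9
  k=2: m=40, d=10, a=8
  k=3: m=40, d=9, a=9
  k=4: m=41, d=1, a=82
d=1 and a=2a₀=82 at k=4, so the next step gives (m, d) = (41, 9) again — its k=1 value — and the period has length 4.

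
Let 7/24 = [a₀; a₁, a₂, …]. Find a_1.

7 = 0·24 + 7   →  a_0 = 0
24 = 3·7 + 3   →  a_1 = 3

3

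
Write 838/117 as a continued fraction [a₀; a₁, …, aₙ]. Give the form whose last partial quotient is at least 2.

[7; 6, 6, 3]

838 = 7·117 + 19
117 = 6·19 + 3
19 = 6·3 + 1
3 = 3·1 + 0  (stop)
So 838/117 = [7; 6, 6, 3].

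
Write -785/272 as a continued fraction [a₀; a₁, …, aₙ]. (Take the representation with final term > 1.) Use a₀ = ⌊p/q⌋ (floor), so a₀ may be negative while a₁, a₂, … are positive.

-785 = -3·272 + 31
272 = 8·31 + 24
31 = 1·24 + 7
24 = 3·7 + 3
7 = 2·3 + 1
3 = 3·1 + 0  (stop)
So -785/272 = [-3; 8, 1, 3, 2, 3].

[-3; 8, 1, 3, 2, 3]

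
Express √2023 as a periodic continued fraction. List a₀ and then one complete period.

[44; 1, 43, 1, 88]

a₀ = ⌊√2023⌋ = 44.
With m₀=0, d₀=1 and mₖ₊₁ = dₖaₖ − mₖ, dₖ₊₁ = (n − mₖ₊₁²)/dₖ, aₖ₊₁ = ⌊(a₀+mₖ₊₁)/dₖ₊₁⌋:
  k=1: m=44, d=87, a=1
  k=2: m=43, d=2, a=43
  k=3: m=43, d=87, a=1
  k=4: m=44, d=1, a=88
d=1 and a=2a₀=88 at k=4, so the next step gives (m, d) = (44, 87) again — its k=1 value — and the period has length 4.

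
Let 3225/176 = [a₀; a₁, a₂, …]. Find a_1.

3225 = 18·176 + 57   →  a_0 = 18
176 = 3·57 + 5   →  a_1 = 3

3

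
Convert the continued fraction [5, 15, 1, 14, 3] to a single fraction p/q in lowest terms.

3711/733

Fold from the inside: start with 3/1.
  14 + 1/3 = 43/3
  1 + 3/43 = 46/43
  15 + 43/46 = 733/46
  5 + 46/733 = 3711/733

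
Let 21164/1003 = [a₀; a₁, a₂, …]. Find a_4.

21164 = 21·1003 + 101   →  a_0 = 21
1003 = 9·101 + 94   →  a_1 = 9
101 = 1·94 + 7   →  a_2 = 1
94 = 13·7 + 3   →  a_3 = 13
7 = 2·3 + 1   →  a_4 = 2

2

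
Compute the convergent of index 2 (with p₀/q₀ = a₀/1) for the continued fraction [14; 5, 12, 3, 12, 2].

Using pₖ = aₖpₖ₋₁ + pₖ₋₂, qₖ = aₖqₖ₋₁ + qₖ₋₂ (with p₋₁=1, p₋₂=0, q₋₁=0, q₋₂=1):
  k=0: a=14, p=14, q=1
  k=1: a=5, p=71, q=5
  k=2: a=12, p=866, q=61

866/61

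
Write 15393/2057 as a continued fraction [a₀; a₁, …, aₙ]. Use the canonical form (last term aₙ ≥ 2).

[7; 2, 14, 2, 2, 6, 2]

15393 = 7×2057 + 994
2057 = 2×994 + 69
994 = 14×69 + 28
69 = 2×28 + 13
28 = 2×13 + 2
13 = 6×2 + 1
2 = 2×1 + 0  (stop)
So 15393/2057 = [7; 2, 14, 2, 2, 6, 2].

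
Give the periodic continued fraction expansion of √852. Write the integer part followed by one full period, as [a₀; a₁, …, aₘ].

a₀ = ⌊√852⌋ = 29.
With m₀=0, d₀=1 and mₖ₊₁ = dₖaₖ − mₖ, dₖ₊₁ = (n − mₖ₊₁²)/dₖ, aₖ₊₁ = ⌊(a₀+mₖ₊₁)/dₖ₊₁⌋:
  k=1: m=29, d=11, a=5
  k=2: m=26, d=16, a=3
  k=3: m=22, d=23, a=2
  k=4: m=24, d=12, a=4
  k=5: m=24, d=23, a=2
  k=6: m=22, d=16, a=3
  k=7: m=26, d=11, a=5
  k=8: m=29, d=1, a=58
d=1 and a=2a₀=58 at k=8, so the next step gives (m, d) = (29, 11) again — its k=1 value — and the period has length 8.

[29; 5, 3, 2, 4, 2, 3, 5, 58]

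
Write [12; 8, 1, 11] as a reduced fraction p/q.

1296/107

Fold from the inside: start with 11/1.
  1 + 1/11 = 12/11
  8 + 11/12 = 107/12
  12 + 12/107 = 1296/107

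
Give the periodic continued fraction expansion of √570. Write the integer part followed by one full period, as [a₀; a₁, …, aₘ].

[23; 1, 6, 1, 46]

a₀ = ⌊√570⌋ = 23.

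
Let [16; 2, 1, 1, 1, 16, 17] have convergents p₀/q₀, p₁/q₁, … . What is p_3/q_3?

Using pₖ = aₖpₖ₋₁ + pₖ₋₂, qₖ = aₖqₖ₋₁ + qₖ₋₂ (with p₋₁=1, p₋₂=0, q₋₁=0, q₋₂=1):
  k=0: a=16, p=16, q=1
  k=1: a=2, p=33, q=2
  k=2: a=1, p=49, q=3
  k=3: a=1, p=82, q=5

82/5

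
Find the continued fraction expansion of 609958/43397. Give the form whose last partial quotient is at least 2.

609958 = 14*43397 + 2400
43397 = 18*2400 + 197
2400 = 12*197 + 36
197 = 5*36 + 17
36 = 2*17 + 2
17 = 8*2 + 1
2 = 2*1 + 0  (stop)
So 609958/43397 = [14; 18, 12, 5, 2, 8, 2].

[14; 18, 12, 5, 2, 8, 2]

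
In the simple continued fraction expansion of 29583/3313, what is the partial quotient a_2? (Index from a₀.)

13

29583 = 8·3313 + 3079   →  a_0 = 8
3313 = 1·3079 + 234   →  a_1 = 1
3079 = 13·234 + 37   →  a_2 = 13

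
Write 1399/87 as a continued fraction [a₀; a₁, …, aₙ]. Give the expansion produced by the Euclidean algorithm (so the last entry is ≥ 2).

[16; 12, 2, 3]

1399 = 16·87 + 7
87 = 12·7 + 3
7 = 2·3 + 1
3 = 3·1 + 0  (stop)
So 1399/87 = [16; 12, 2, 3].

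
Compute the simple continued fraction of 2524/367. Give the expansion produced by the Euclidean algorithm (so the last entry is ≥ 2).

[6; 1, 7, 6, 2, 3]

2524 = 6×367 + 322
367 = 1×322 + 45
322 = 7×45 + 7
45 = 6×7 + 3
7 = 2×3 + 1
3 = 3×1 + 0  (stop)
So 2524/367 = [6; 1, 7, 6, 2, 3].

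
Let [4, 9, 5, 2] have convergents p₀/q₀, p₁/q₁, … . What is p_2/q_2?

189/46

Using pₖ = aₖpₖ₋₁ + pₖ₋₂, qₖ = aₖqₖ₋₁ + qₖ₋₂ (with p₋₁=1, p₋₂=0, q₋₁=0, q₋₂=1):
  k=0: a=4, p=4, q=1
  k=1: a=9, p=37, q=9
  k=2: a=5, p=189, q=46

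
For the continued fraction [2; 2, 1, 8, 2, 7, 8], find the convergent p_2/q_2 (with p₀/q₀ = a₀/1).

Using pₖ = aₖpₖ₋₁ + pₖ₋₂, qₖ = aₖqₖ₋₁ + qₖ₋₂ (with p₋₁=1, p₋₂=0, q₋₁=0, q₋₂=1):
  k=0: a=2, p=2, q=1
  k=1: a=2, p=5, q=2
  k=2: a=1, p=7, q=3

7/3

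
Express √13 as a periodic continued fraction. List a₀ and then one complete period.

a₀ = ⌊√13⌋ = 3.
With m₀=0, d₀=1 and mₖ₊₁ = dₖaₖ − mₖ, dₖ₊₁ = (n − mₖ₊₁²)/dₖ, aₖ₊₁ = ⌊(a₀+mₖ₊₁)/dₖ₊₁⌋:
  k=1: m=3, d=4, a=1
  k=2: m=1, d=3, a=1
  k=3: m=2, d=3, a=1
  k=4: m=1, d=4, a=1
  k=5: m=3, d=1, a=6
d=1 and a=2a₀=6 at k=5, so the next step gives (m, d) = (3, 4) again — its k=1 value — and the period has length 5.

[3; 1, 1, 1, 1, 6]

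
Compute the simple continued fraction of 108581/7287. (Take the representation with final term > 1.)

[14; 1, 9, 15, 2, 2, 9]

108581 = 14·7287 + 6563
7287 = 1·6563 + 724
6563 = 9·724 + 47
724 = 15·47 + 19
47 = 2·19 + 9
19 = 2·9 + 1
9 = 9·1 + 0  (stop)
So 108581/7287 = [14; 1, 9, 15, 2, 2, 9].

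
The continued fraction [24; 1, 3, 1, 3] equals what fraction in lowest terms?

Fold from the inside: start with 3/1.
  1 + 1/3 = 4/3
  3 + 3/4 = 15/4
  1 + 4/15 = 19/15
  24 + 15/19 = 471/19

471/19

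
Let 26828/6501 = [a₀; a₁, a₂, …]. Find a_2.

26828 = 4·6501 + 824   →  a_0 = 4
6501 = 7·824 + 733   →  a_1 = 7
824 = 1·733 + 91   →  a_2 = 1

1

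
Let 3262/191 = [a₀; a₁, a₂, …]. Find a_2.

1

3262 = 17·191 + 15   →  a_0 = 17
191 = 12·15 + 11   →  a_1 = 12
15 = 1·11 + 4   →  a_2 = 1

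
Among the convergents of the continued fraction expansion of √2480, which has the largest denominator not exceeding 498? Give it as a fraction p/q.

√2480 = [49; 1, 3, 1, 98, …] (period length 4).
Convergents:
  p_0/q_0 = 49/1
  p_1/q_1 = 50/1
  p_2/q_2 = 199/4
  p_3/q_3 = 249/5
  p_4/q_4 = 24601/494
  p_5/q_5 = 24850/499
q_4 = 494 ≤ 498 < 499 = q_5, so the answer is 24601/494.

24601/494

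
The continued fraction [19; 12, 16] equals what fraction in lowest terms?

Using pₖ = aₖpₖ₋₁ + pₖ₋₂ and qₖ = aₖqₖ₋₁ + qₖ₋₂:
  k=0: a=19, p=19, q=1
  k=1: a=12, p=229, q=12
  k=2: a=16, p=3683, q=193

3683/193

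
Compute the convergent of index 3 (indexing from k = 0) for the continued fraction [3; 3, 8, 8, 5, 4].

674/203

Using pₖ = aₖpₖ₋₁ + pₖ₋₂, qₖ = aₖqₖ₋₁ + qₖ₋₂ (with p₋₁=1, p₋₂=0, q₋₁=0, q₋₂=1):
  k=0: a=3, p=3, q=1
  k=1: a=3, p=10, q=3
  k=2: a=8, p=83, q=25
  k=3: a=8, p=674, q=203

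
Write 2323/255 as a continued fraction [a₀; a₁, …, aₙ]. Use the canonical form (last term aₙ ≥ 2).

2323 = 9*255 + 28
255 = 9*28 + 3
28 = 9*3 + 1
3 = 3*1 + 0  (stop)
So 2323/255 = [9; 9, 9, 3].

[9; 9, 9, 3]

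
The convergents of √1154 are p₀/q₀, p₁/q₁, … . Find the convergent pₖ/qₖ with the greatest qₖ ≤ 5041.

78506/2311

√1154 = [33; 1, 32, 1, 66, …] (period length 4).
Convergents:
  p_0/q_0 = 33/1
  p_1/q_1 = 34/1
  p_2/q_2 = 1121/33
  p_3/q_3 = 1155/34
  p_4/q_4 = 77351/2277
  p_5/q_5 = 78506/2311
  p_6/q_6 = 2589543/76229
q_5 = 2311 ≤ 5041 < 76229 = q_6, so the answer is 78506/2311.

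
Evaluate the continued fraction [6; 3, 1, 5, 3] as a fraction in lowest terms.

Using pₖ = aₖpₖ₋₁ + pₖ₋₂ and qₖ = aₖqₖ₋₁ + qₖ₋₂:
  k=0: a=6, p=6, q=1
  k=1: a=3, p=19, q=3
  k=2: a=1, p=25, q=4
  k=3: a=5, p=144, q=23
  k=4: a=3, p=457, q=73

457/73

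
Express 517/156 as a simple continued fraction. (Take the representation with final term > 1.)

517 = 3×156 + 49
156 = 3×49 + 9
49 = 5×9 + 4
9 = 2×4 + 1
4 = 4×1 + 0  (stop)
So 517/156 = [3; 3, 5, 2, 4].

[3; 3, 5, 2, 4]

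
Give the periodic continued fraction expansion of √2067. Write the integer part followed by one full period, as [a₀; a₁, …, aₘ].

[45; 2, 6, 2, 90]

a₀ = ⌊√2067⌋ = 45.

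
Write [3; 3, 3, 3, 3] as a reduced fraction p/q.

Using pₖ = aₖpₖ₋₁ + pₖ₋₂ and qₖ = aₖqₖ₋₁ + qₖ₋₂:
  k=0: a=3, p=3, q=1
  k=1: a=3, p=10, q=3
  k=2: a=3, p=33, q=10
  k=3: a=3, p=109, q=33
  k=4: a=3, p=360, q=109

360/109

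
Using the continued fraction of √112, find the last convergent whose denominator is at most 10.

√112 = [10; 1, 1, 2, 1, 1, 20, …] (period length 6).
Convergents:
  p_0/q_0 = 10/1
  p_1/q_1 = 11/1
  p_2/q_2 = 21/2
  p_3/q_3 = 53/5
  p_4/q_4 = 74/7
  p_5/q_5 = 127/12
q_4 = 7 ≤ 10 < 12 = q_5, so the answer is 74/7.

74/7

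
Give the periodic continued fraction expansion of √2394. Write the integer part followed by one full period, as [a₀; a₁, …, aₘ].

[48; 1, 12, 1, 96]

a₀ = ⌊√2394⌋ = 48.
With m₀=0, d₀=1 and mₖ₊₁ = dₖaₖ − mₖ, dₖ₊₁ = (n − mₖ₊₁²)/dₖ, aₖ₊₁ = ⌊(a₀+mₖ₊₁)/dₖ₊₁⌋:
  k=1: m=48, d=90, a=1
  k=2: m=42, d=7, a=12
  k=3: m=42, d=90, a=1
  k=4: m=48, d=1, a=96
d=1 and a=2a₀=96 at k=4, so the next step gives (m, d) = (48, 90) again — its k=1 value — and the period has length 4.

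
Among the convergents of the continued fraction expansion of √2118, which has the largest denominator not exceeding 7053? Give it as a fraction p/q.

194810/4233

√2118 = [46; 46, 92, …] (period length 2).
Convergents:
  p_0/q_0 = 46/1
  p_1/q_1 = 2117/46
  p_2/q_2 = 194810/4233
  p_3/q_3 = 8963377/194764
q_2 = 4233 ≤ 7053 < 194764 = q_3, so the answer is 194810/4233.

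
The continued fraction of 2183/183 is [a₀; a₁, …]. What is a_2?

2183 = 11·183 + 170   →  a_0 = 11
183 = 1·170 + 13   →  a_1 = 1
170 = 13·13 + 1   →  a_2 = 13

13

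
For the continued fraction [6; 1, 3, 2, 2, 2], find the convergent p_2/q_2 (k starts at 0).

Using pₖ = aₖpₖ₋₁ + pₖ₋₂, qₖ = aₖqₖ₋₁ + qₖ₋₂ (with p₋₁=1, p₋₂=0, q₋₁=0, q₋₂=1):
  k=0: a=6, p=6, q=1
  k=1: a=1, p=7, q=1
  k=2: a=3, p=27, q=4

27/4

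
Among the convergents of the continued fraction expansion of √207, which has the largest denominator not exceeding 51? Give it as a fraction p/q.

√207 = [14; 2, 1, 1, 2, 1, 1, 2, 28, …] (period length 8).
Convergents:
  p_0/q_0 = 14/1
  p_1/q_1 = 29/2
  p_2/q_2 = 43/3
  p_3/q_3 = 72/5
  p_4/q_4 = 187/13
  p_5/q_5 = 259/18
  p_6/q_6 = 446/31
  p_7/q_7 = 1151/80
q_6 = 31 ≤ 51 < 80 = q_7, so the answer is 446/31.

446/31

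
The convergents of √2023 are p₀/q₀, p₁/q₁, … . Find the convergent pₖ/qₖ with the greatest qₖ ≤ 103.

2024/45

√2023 = [44; 1, 43, 1, 88, …] (period length 4).
Convergents:
  p_0/q_0 = 44/1
  p_1/q_1 = 45/1
  p_2/q_2 = 1979/44
  p_3/q_3 = 2024/45
  p_4/q_4 = 180091/4004
q_3 = 45 ≤ 103 < 4004 = q_4, so the answer is 2024/45.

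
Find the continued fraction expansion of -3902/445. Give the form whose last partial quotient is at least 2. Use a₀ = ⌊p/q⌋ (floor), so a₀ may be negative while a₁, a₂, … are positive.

[-9; 4, 3, 8, 4]

-3902 = -9·445 + 103
445 = 4·103 + 33
103 = 3·33 + 4
33 = 8·4 + 1
4 = 4·1 + 0  (stop)
So -3902/445 = [-9; 4, 3, 8, 4].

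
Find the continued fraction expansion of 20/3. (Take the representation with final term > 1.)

20 = 6*3 + 2
3 = 1*2 + 1
2 = 2*1 + 0  (stop)
So 20/3 = [6; 1, 2].

[6; 1, 2]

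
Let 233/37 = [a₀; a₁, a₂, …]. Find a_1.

233 = 6·37 + 11   →  a_0 = 6
37 = 3·11 + 4   →  a_1 = 3

3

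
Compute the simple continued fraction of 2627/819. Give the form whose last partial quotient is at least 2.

[3; 4, 1, 4, 2, 15]

2627 = 3×819 + 170
819 = 4×170 + 139
170 = 1×139 + 31
139 = 4×31 + 15
31 = 2×15 + 1
15 = 15×1 + 0  (stop)
So 2627/819 = [3; 4, 1, 4, 2, 15].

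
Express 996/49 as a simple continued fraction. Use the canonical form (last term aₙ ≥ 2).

[20; 3, 16]

996 = 20·49 + 16
49 = 3·16 + 1
16 = 16·1 + 0  (stop)
So 996/49 = [20; 3, 16].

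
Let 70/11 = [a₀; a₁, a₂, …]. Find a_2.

1

70 = 6·11 + 4   →  a_0 = 6
11 = 2·4 + 3   →  a_1 = 2
4 = 1·3 + 1   →  a_2 = 1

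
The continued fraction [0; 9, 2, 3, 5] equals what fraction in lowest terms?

37/349

Fold from the inside: start with 5/1.
  3 + 1/5 = 16/5
  2 + 5/16 = 37/16
  9 + 16/37 = 349/37
  0 + 37/349 = 37/349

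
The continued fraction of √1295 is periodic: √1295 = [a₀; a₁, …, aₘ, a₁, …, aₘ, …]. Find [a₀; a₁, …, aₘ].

[35; 1, 70]

a₀ = ⌊√1295⌋ = 35.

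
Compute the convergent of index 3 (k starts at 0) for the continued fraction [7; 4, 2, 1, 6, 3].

Using pₖ = aₖpₖ₋₁ + pₖ₋₂, qₖ = aₖqₖ₋₁ + qₖ₋₂ (with p₋₁=1, p₋₂=0, q₋₁=0, q₋₂=1):
  k=0: a=7, p=7, q=1
  k=1: a=4, p=29, q=4
  k=2: a=2, p=65, q=9
  k=3: a=1, p=94, q=13

94/13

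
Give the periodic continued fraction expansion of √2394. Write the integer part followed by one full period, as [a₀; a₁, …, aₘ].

[48; 1, 12, 1, 96]

a₀ = ⌊√2394⌋ = 48.
With m₀=0, d₀=1 and mₖ₊₁ = dₖaₖ − mₖ, dₖ₊₁ = (n − mₖ₊₁²)/dₖ, aₖ₊₁ = ⌊(a₀+mₖ₊₁)/dₖ₊₁⌋:
  k=1: m=48, d=90, a=1
  k=2: m=42, d=7, a=12
  k=3: m=42, d=90, a=1
  k=4: m=48, d=1, a=96
d=1 and a=2a₀=96 at k=4, so the next step gives (m, d) = (48, 90) again — its k=1 value — and the period has length 4.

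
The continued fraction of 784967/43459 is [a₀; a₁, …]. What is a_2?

784967 = 18·43459 + 2705   →  a_0 = 18
43459 = 16·2705 + 179   →  a_1 = 16
2705 = 15·179 + 20   →  a_2 = 15

15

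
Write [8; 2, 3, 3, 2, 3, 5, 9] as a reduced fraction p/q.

74633/8849

Using pₖ = aₖpₖ₋₁ + pₖ₋₂ and qₖ = aₖqₖ₋₁ + qₖ₋₂:
  k=0: a=8, p=8, q=1
  k=1: a=2, p=17, q=2
  k=2: a=3, p=59, q=7
  k=3: a=3, p=194, q=23
  k=4: a=2, p=447, q=53
  k=5: a=3, p=1535, q=182
  k=6: a=5, p=8122, q=963
  k=7: a=9, p=74633, q=8849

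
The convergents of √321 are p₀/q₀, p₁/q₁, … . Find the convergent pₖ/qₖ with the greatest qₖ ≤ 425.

7507/419

√321 = [17; 1, 10, 1, 34, …] (period length 4).
Convergents:
  p_0/q_0 = 17/1
  p_1/q_1 = 18/1
  p_2/q_2 = 197/11
  p_3/q_3 = 215/12
  p_4/q_4 = 7507/419
  p_5/q_5 = 7722/431
q_4 = 419 ≤ 425 < 431 = q_5, so the answer is 7507/419.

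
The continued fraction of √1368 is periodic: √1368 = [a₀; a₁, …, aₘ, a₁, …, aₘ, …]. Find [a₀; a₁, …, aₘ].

a₀ = ⌊√1368⌋ = 36.
With m₀=0, d₀=1 and mₖ₊₁ = dₖaₖ − mₖ, dₖ₊₁ = (n − mₖ₊₁²)/dₖ, aₖ₊₁ = ⌊(a₀+mₖ₊₁)/dₖ₊₁⌋:
  k=1: m=36, d=72, a=1
  k=2: m=36, d=1, a=72
d=1 and a=2a₀=72 at k=2, so the next step gives (m, d) = (36, 72) again — its k=1 value — and the period has length 2.

[36; 1, 72]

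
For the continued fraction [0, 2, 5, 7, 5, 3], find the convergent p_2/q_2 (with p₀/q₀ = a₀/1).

5/11

Using pₖ = aₖpₖ₋₁ + pₖ₋₂, qₖ = aₖqₖ₋₁ + qₖ₋₂ (with p₋₁=1, p₋₂=0, q₋₁=0, q₋₂=1):
  k=0: a=0, p=0, q=1
  k=1: a=2, p=1, q=2
  k=2: a=5, p=5, q=11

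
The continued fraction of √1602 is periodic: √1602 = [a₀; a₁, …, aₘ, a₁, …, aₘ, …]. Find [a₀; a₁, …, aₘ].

a₀ = ⌊√1602⌋ = 40.
With m₀=0, d₀=1 and mₖ₊₁ = dₖaₖ − mₖ, dₖ₊₁ = (n − mₖ₊₁²)/dₖ, aₖ₊₁ = ⌊(a₀+mₖ₊₁)/dₖ₊₁⌋:
  k=1: m=40, d=2, a=40
  k=2: m=40, d=1, a=80
d=1 and a=2a₀=80 at k=2, so the next step gives (m, d) = (40, 2) again — its k=1 value — and the period has length 2.

[40; 40, 80]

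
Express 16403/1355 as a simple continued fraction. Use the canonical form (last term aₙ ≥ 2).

16403 = 12*1355 + 143
1355 = 9*143 + 68
143 = 2*68 + 7
68 = 9*7 + 5
7 = 1*5 + 2
5 = 2*2 + 1
2 = 2*1 + 0  (stop)
So 16403/1355 = [12; 9, 2, 9, 1, 2, 2].

[12; 9, 2, 9, 1, 2, 2]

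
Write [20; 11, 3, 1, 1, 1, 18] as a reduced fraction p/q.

Fold from the inside: start with 18/1.
  1 + 1/18 = 19/18
  1 + 18/19 = 37/19
  1 + 19/37 = 56/37
  3 + 37/56 = 205/56
  11 + 56/205 = 2311/205
  20 + 205/2311 = 46425/2311

46425/2311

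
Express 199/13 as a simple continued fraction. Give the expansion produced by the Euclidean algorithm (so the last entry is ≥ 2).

[15; 3, 4]

199 = 15×13 + 4
13 = 3×4 + 1
4 = 4×1 + 0  (stop)
So 199/13 = [15; 3, 4].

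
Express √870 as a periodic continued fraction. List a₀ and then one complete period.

[29; 2, 58]

a₀ = ⌊√870⌋ = 29.
With m₀=0, d₀=1 and mₖ₊₁ = dₖaₖ − mₖ, dₖ₊₁ = (n − mₖ₊₁²)/dₖ, aₖ₊₁ = ⌊(a₀+mₖ₊₁)/dₖ₊₁⌋:
  k=1: m=29, d=29, a=2
  k=2: m=29, d=1, a=58
d=1 and a=2a₀=58 at k=2, so the next step gives (m, d) = (29, 29) again — its k=1 value — and the period has length 2.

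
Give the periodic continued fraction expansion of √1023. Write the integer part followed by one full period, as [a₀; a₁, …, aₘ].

a₀ = ⌊√1023⌋ = 31.
With m₀=0, d₀=1 and mₖ₊₁ = dₖaₖ − mₖ, dₖ₊₁ = (n − mₖ₊₁²)/dₖ, aₖ₊₁ = ⌊(a₀+mₖ₊₁)/dₖ₊₁⌋:
  k=1: m=31, d=62, a=1
  k=2: m=31, d=1, a=62
d=1 and a=2a₀=62 at k=2, so the next step gives (m, d) = (31, 62) again — its k=1 value — and the period has length 2.

[31; 1, 62]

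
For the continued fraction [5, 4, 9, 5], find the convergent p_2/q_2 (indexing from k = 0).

194/37

Using pₖ = aₖpₖ₋₁ + pₖ₋₂, qₖ = aₖqₖ₋₁ + qₖ₋₂ (with p₋₁=1, p₋₂=0, q₋₁=0, q₋₂=1):
  k=0: a=5, p=5, q=1
  k=1: a=4, p=21, q=4
  k=2: a=9, p=194, q=37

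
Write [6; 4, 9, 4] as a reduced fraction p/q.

949/152

Fold from the inside: start with 4/1.
  9 + 1/4 = 37/4
  4 + 4/37 = 152/37
  6 + 37/152 = 949/152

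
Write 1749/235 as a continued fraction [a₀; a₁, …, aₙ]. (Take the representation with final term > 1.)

1749 = 7·235 + 104
235 = 2·104 + 27
104 = 3·27 + 23
27 = 1·23 + 4
23 = 5·4 + 3
4 = 1·3 + 1
3 = 3·1 + 0  (stop)
So 1749/235 = [7; 2, 3, 1, 5, 1, 3].

[7; 2, 3, 1, 5, 1, 3]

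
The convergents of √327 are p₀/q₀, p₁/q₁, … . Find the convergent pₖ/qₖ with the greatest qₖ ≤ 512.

7830/433

√327 = [18; 12, 36, …] (period length 2).
Convergents:
  p_0/q_0 = 18/1
  p_1/q_1 = 217/12
  p_2/q_2 = 7830/433
  p_3/q_3 = 94177/5208
q_2 = 433 ≤ 512 < 5208 = q_3, so the answer is 7830/433.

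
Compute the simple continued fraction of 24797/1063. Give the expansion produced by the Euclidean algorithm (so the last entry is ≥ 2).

24797 = 23×1063 + 348
1063 = 3×348 + 19
348 = 18×19 + 6
19 = 3×6 + 1
6 = 6×1 + 0  (stop)
So 24797/1063 = [23; 3, 18, 3, 6].

[23; 3, 18, 3, 6]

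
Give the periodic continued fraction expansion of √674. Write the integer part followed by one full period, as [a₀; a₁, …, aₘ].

[25; 1, 24, 1, 50]

a₀ = ⌊√674⌋ = 25.
With m₀=0, d₀=1 and mₖ₊₁ = dₖaₖ − mₖ, dₖ₊₁ = (n − mₖ₊₁²)/dₖ, aₖ₊₁ = ⌊(a₀+mₖ₊₁)/dₖ₊₁⌋:
  k=1: m=25, d=49, a=1
  k=2: m=24, d=2, a=24
  k=3: m=24, d=49, a=1
  k=4: m=25, d=1, a=50
d=1 and a=2a₀=50 at k=4, so the next step gives (m, d) = (25, 49) again — its k=1 value — and the period has length 4.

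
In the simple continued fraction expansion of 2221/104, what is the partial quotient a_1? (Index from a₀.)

2221 = 21·104 + 37   →  a_0 = 21
104 = 2·37 + 30   →  a_1 = 2

2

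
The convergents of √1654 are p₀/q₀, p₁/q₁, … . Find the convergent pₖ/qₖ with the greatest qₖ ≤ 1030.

√1654 = [40; 1, 2, 40, 2, 1, 80, …] (period length 6).
Convergents:
  p_0/q_0 = 40/1
  p_1/q_1 = 41/1
  p_2/q_2 = 122/3
  p_3/q_3 = 4921/121
  p_4/q_4 = 9964/245
  p_5/q_5 = 14885/366
  p_6/q_6 = 1200764/29525
q_5 = 366 ≤ 1030 < 29525 = q_6, so the answer is 14885/366.

14885/366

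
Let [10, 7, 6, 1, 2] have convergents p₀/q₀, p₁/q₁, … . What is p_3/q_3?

Using pₖ = aₖpₖ₋₁ + pₖ₋₂, qₖ = aₖqₖ₋₁ + qₖ₋₂ (with p₋₁=1, p₋₂=0, q₋₁=0, q₋₂=1):
  k=0: a=10, p=10, q=1
  k=1: a=7, p=71, q=7
  k=2: a=6, p=436, q=43
  k=3: a=1, p=507, q=50

507/50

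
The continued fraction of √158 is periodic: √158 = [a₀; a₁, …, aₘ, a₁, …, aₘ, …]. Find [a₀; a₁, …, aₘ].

[12; 1, 1, 3, 12, 3, 1, 1, 24]

a₀ = ⌊√158⌋ = 12.
With m₀=0, d₀=1 and mₖ₊₁ = dₖaₖ − mₖ, dₖ₊₁ = (n − mₖ₊₁²)/dₖ, aₖ₊₁ = ⌊(a₀+mₖ₊₁)/dₖ₊₁⌋:
  k=1: m=12, d=14, a=1
  k=2: m=2, d=11, a=1
  k=3: m=9, d=7, a=3
  k=4: m=12, d=2, a=12
  k=5: m=12, d=7, a=3
  k=6: m=9, d=11, a=1
  k=7: m=2, d=14, a=1
  k=8: m=12, d=1, a=24
d=1 and a=2a₀=24 at k=8, so the next step gives (m, d) = (12, 14) again — its k=1 value — and the period has length 8.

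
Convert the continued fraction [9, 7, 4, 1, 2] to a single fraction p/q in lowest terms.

923/101

Using pₖ = aₖpₖ₋₁ + pₖ₋₂ and qₖ = aₖqₖ₋₁ + qₖ₋₂:
  k=0: a=9, p=9, q=1
  k=1: a=7, p=64, q=7
  k=2: a=4, p=265, q=29
  k=3: a=1, p=329, q=36
  k=4: a=2, p=923, q=101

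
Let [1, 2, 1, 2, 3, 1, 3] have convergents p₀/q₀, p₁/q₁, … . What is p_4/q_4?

37/27

Using pₖ = aₖpₖ₋₁ + pₖ₋₂, qₖ = aₖqₖ₋₁ + qₖ₋₂ (with p₋₁=1, p₋₂=0, q₋₁=0, q₋₂=1):
  k=0: a=1, p=1, q=1
  k=1: a=2, p=3, q=2
  k=2: a=1, p=4, q=3
  k=3: a=2, p=11, q=8
  k=4: a=3, p=37, q=27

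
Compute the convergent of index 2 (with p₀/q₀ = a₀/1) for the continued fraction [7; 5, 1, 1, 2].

43/6

Using pₖ = aₖpₖ₋₁ + pₖ₋₂, qₖ = aₖqₖ₋₁ + qₖ₋₂ (with p₋₁=1, p₋₂=0, q₋₁=0, q₋₂=1):
  k=0: a=7, p=7, q=1
  k=1: a=5, p=36, q=5
  k=2: a=1, p=43, q=6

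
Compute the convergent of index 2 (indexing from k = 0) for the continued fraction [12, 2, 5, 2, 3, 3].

Using pₖ = aₖpₖ₋₁ + pₖ₋₂, qₖ = aₖqₖ₋₁ + qₖ₋₂ (with p₋₁=1, p₋₂=0, q₋₁=0, q₋₂=1):
  k=0: a=12, p=12, q=1
  k=1: a=2, p=25, q=2
  k=2: a=5, p=137, q=11

137/11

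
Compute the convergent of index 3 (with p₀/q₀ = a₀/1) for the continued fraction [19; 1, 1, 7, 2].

Using pₖ = aₖpₖ₋₁ + pₖ₋₂, qₖ = aₖqₖ₋₁ + qₖ₋₂ (with p₋₁=1, p₋₂=0, q₋₁=0, q₋₂=1):
  k=0: a=19, p=19, q=1
  k=1: a=1, p=20, q=1
  k=2: a=1, p=39, q=2
  k=3: a=7, p=293, q=15

293/15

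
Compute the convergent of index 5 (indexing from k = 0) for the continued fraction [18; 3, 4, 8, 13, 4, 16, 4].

104779/5723

Using pₖ = aₖpₖ₋₁ + pₖ₋₂, qₖ = aₖqₖ₋₁ + qₖ₋₂ (with p₋₁=1, p₋₂=0, q₋₁=0, q₋₂=1):
  k=0: a=18, p=18, q=1
  k=1: a=3, p=55, q=3
  k=2: a=4, p=238, q=13
  k=3: a=8, p=1959, q=107
  k=4: a=13, p=25705, q=1404
  k=5: a=4, p=104779, q=5723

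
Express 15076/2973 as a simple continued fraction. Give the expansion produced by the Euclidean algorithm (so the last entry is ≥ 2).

15076 = 5×2973 + 211
2973 = 14×211 + 19
211 = 11×19 + 2
19 = 9×2 + 1
2 = 2×1 + 0  (stop)
So 15076/2973 = [5; 14, 11, 9, 2].

[5; 14, 11, 9, 2]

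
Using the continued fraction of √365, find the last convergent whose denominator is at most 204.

3458/181

√365 = [19; 9, 1, 1, 9, 38, …] (period length 5).
Convergents:
  p_0/q_0 = 19/1
  p_1/q_1 = 172/9
  p_2/q_2 = 191/10
  p_3/q_3 = 363/19
  p_4/q_4 = 3458/181
  p_5/q_5 = 131767/6897
q_4 = 181 ≤ 204 < 6897 = q_5, so the answer is 3458/181.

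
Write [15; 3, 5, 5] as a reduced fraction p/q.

Fold from the inside: start with 5/1.
  5 + 1/5 = 26/5
  3 + 5/26 = 83/26
  15 + 26/83 = 1271/83

1271/83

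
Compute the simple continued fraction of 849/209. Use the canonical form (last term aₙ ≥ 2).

[4; 16, 13]

849 = 4*209 + 13
209 = 16*13 + 1
13 = 13*1 + 0  (stop)
So 849/209 = [4; 16, 13].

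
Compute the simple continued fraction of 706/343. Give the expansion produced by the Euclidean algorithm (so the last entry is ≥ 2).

[2; 17, 6, 1, 2]

706 = 2·343 + 20
343 = 17·20 + 3
20 = 6·3 + 2
3 = 1·2 + 1
2 = 2·1 + 0  (stop)
So 706/343 = [2; 17, 6, 1, 2].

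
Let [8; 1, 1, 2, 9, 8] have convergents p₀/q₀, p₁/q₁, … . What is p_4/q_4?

Using pₖ = aₖpₖ₋₁ + pₖ₋₂, qₖ = aₖqₖ₋₁ + qₖ₋₂ (with p₋₁=1, p₋₂=0, q₋₁=0, q₋₂=1):
  k=0: a=8, p=8, q=1
  k=1: a=1, p=9, q=1
  k=2: a=1, p=17, q=2
  k=3: a=2, p=43, q=5
  k=4: a=9, p=404, q=47

404/47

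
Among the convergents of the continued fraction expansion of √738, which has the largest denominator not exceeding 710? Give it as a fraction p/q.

8829/325

√738 = [27; 6, 54, …] (period length 2).
Convergents:
  p_0/q_0 = 27/1
  p_1/q_1 = 163/6
  p_2/q_2 = 8829/325
  p_3/q_3 = 53137/1956
q_2 = 325 ≤ 710 < 1956 = q_3, so the answer is 8829/325.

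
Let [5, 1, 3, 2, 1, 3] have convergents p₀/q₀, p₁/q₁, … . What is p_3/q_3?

Using pₖ = aₖpₖ₋₁ + pₖ₋₂, qₖ = aₖqₖ₋₁ + qₖ₋₂ (with p₋₁=1, p₋₂=0, q₋₁=0, q₋₂=1):
  k=0: a=5, p=5, q=1
  k=1: a=1, p=6, q=1
  k=2: a=3, p=23, q=4
  k=3: a=2, p=52, q=9

52/9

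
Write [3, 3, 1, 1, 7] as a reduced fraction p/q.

174/53

Fold from the inside: start with 7/1.
  1 + 1/7 = 8/7
  1 + 7/8 = 15/8
  3 + 8/15 = 53/15
  3 + 15/53 = 174/53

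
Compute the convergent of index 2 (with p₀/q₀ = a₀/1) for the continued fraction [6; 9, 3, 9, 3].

171/28

Using pₖ = aₖpₖ₋₁ + pₖ₋₂, qₖ = aₖqₖ₋₁ + qₖ₋₂ (with p₋₁=1, p₋₂=0, q₋₁=0, q₋₂=1):
  k=0: a=6, p=6, q=1
  k=1: a=9, p=55, q=9
  k=2: a=3, p=171, q=28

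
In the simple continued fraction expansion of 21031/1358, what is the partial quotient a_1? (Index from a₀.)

21031 = 15·1358 + 661   →  a_0 = 15
1358 = 2·661 + 36   →  a_1 = 2

2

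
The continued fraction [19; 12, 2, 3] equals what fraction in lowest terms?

Fold from the inside: start with 3/1.
  2 + 1/3 = 7/3
  12 + 3/7 = 87/7
  19 + 7/87 = 1660/87

1660/87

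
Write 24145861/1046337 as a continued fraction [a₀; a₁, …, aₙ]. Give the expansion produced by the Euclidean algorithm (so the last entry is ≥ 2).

24145861 = 23×1046337 + 80110
1046337 = 13×80110 + 4907
80110 = 16×4907 + 1598
4907 = 3×1598 + 113
1598 = 14×113 + 16
113 = 7×16 + 1
16 = 16×1 + 0  (stop)
So 24145861/1046337 = [23; 13, 16, 3, 14, 7, 16].

[23; 13, 16, 3, 14, 7, 16]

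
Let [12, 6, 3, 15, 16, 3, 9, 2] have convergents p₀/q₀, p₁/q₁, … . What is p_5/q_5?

Using pₖ = aₖpₖ₋₁ + pₖ₋₂, qₖ = aₖqₖ₋₁ + qₖ₋₂ (with p₋₁=1, p₋₂=0, q₋₁=0, q₋₂=1):
  k=0: a=12, p=12, q=1
  k=1: a=6, p=73, q=6
  k=2: a=3, p=231, q=19
  k=3: a=15, p=3538, q=291
  k=4: a=16, p=56839, q=4675
  k=5: a=3, p=174055, q=14316

174055/14316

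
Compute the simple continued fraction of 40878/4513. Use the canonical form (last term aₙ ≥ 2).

[9; 17, 3, 2, 3, 3, 3]

40878 = 9*4513 + 261
4513 = 17*261 + 76
261 = 3*76 + 33
76 = 2*33 + 10
33 = 3*10 + 3
10 = 3*3 + 1
3 = 3*1 + 0  (stop)
So 40878/4513 = [9; 17, 3, 2, 3, 3, 3].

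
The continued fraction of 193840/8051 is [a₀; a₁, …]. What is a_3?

3

193840 = 24·8051 + 616   →  a_0 = 24
8051 = 13·616 + 43   →  a_1 = 13
616 = 14·43 + 14   →  a_2 = 14
43 = 3·14 + 1   →  a_3 = 3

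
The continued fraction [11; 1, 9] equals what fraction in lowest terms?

119/10

Fold from the inside: start with 9/1.
  1 + 1/9 = 10/9
  11 + 9/10 = 119/10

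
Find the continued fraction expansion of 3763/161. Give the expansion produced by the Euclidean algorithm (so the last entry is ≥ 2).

[23; 2, 1, 2, 6, 3]

3763 = 23·161 + 60
161 = 2·60 + 41
60 = 1·41 + 19
41 = 2·19 + 3
19 = 6·3 + 1
3 = 3·1 + 0  (stop)
So 3763/161 = [23; 2, 1, 2, 6, 3].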